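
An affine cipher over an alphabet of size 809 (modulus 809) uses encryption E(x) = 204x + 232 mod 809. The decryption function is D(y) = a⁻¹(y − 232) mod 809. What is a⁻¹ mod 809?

694

Run Euclid on (809, 204):
809 = 3·204 + 197
204 = 1·197 + 7
197 = 28·7 + 1
7 = 7·1 + 0
The gcd is 1. Working backward:
1 = 197 − 28·7
1 = −28·204 + 29·197
1 = 29·809 − 115·204
Hence 204⁻¹ ≡ -115 ≡ 694 (mod 809).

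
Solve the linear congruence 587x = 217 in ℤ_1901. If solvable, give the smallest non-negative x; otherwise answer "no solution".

1231

First find gcd(587, 1901):
1901 = 3*587 + 140
587 = 4*140 + 27
140 = 5*27 + 5
27 = 5*5 + 2
5 = 2*2 + 1
2 = 2*1 + 0
gcd = 1, so a unique solution mod 1901 exists.
Back-substitute for the Bézout coefficients:
1 = 5 − 2·2
1 = −2·27 + 11·5
1 = 11·140 − 57·27
1 = −57·587 + 239·140
1 = 239·1901 − 774·587
So 587·(-774) ≡ 1 (mod 1901), giving 587⁻¹ ≡ 1127.
x ≡ 587⁻¹·217 ≡ 1127·217 ≡ 1231 (mod 1901).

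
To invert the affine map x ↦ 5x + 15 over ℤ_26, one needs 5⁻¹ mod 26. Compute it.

21

Run Euclid on (26, 5):
26 = 5×5 + 1
5 = 5×1 + 0
The gcd is 1. Working backward:
1 = 26 − 5·5
Hence 5⁻¹ ≡ -5 ≡ 21 (mod 26).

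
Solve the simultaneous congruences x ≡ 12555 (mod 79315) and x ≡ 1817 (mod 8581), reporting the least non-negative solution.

511197730

Write x = 12555 + 79315·k. Then 79315·k ≡ 1817 − 12555 ≡ 6424 (mod 8581).
Need 79315⁻¹ mod 8581. Extended Euclid on (8581, 2086):
8581 = 4×2086 + 237
2086 = 8×237 + 190
237 = 1×190 + 47
190 = 4×47 + 2
47 = 23×2 + 1
2 = 2×1 + 0
Back-substitute:
1 = 47 − 23·2
1 = −23·190 + 93·47
1 = 93·237 − 116·190
1 = −116·2086 + 1021·237
1 = 1021·8581 − 4200·2086
79315⁻¹ ≡ 4381 (mod 8581), so k ≡ 4381·6424 ≡ 6445 (mod 8581).
x = 12555 + 79315·6445 = 511197730.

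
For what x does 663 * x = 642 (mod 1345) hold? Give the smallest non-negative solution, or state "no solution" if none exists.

First find gcd(663, 1345):
1345 = 2*663 + 19
663 = 34*19 + 17
19 = 1*17 + 2
17 = 8*2 + 1
2 = 2*1 + 0
gcd = 1, so a unique solution mod 1345 exists.
Back-substitute for the Bézout coefficients:
1 = 17 − 8·2
1 = −8·19 + 9·17
1 = 9·663 − 314·19
1 = −314·1345 + 637·663
So 663·(637) ≡ 1 (mod 1345), giving 663⁻¹ ≡ 637.
x ≡ 663⁻¹·642 ≡ 637·642 ≡ 74 (mod 1345).

74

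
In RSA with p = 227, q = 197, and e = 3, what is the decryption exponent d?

φ(n) = (p−1)(q−1) = 226·196 = 44296.
Need d with 3·d ≡ 1 (mod 44296). Apply the extended Euclidean algorithm:
44296 = 14765×3 + 1
3 = 3×1 + 0
Back-substitute:
1 = 44296 − 14765·3
So 3·(-14765) ≡ 1 (mod 44296), hence d ≡ -14765 ≡ 29531 (mod 44296).

29531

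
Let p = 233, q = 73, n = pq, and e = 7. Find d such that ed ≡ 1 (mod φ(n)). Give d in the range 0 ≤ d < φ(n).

φ(n) = (p−1)(q−1) = 232·72 = 16704.
Need d with 7·d ≡ 1 (mod 16704). Apply the extended Euclidean algorithm:
16704 = 2386*7 + 2
7 = 3*2 + 1
2 = 2*1 + 0
Back-substitute:
1 = 7 − 3·2
1 = −3·16704 + 7159·7
So 7·7159 ≡ 1 (mod 16704), hence d = 7159.

7159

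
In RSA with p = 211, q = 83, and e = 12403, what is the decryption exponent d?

13327

φ(n) = (p−1)(q−1) = 210·82 = 17220.
Need d with 12403·d ≡ 1 (mod 17220). Apply the extended Euclidean algorithm:
17220 = 1*12403 + 4817
12403 = 2*4817 + 2769
4817 = 1*2769 + 2048
2769 = 1*2048 + 721
2048 = 2*721 + 606
721 = 1*606 + 115
606 = 5*115 + 31
115 = 3*31 + 22
31 = 1*22 + 9
22 = 2*9 + 4
9 = 2*4 + 1
4 = 4*1 + 0
Back-substitute:
1 = 9 − 2·4
1 = −2·22 + 5·9
1 = 5·31 − 7·22
1 = −7·115 + 26·31
1 = 26·606 − 137·115
1 = −137·721 + 163·606
1 = 163·2048 − 463·721
1 = −463·2769 + 626·2048
1 = 626·4817 − 1089·2769
1 = −1089·12403 + 2804·4817
1 = 2804·17220 − 3893·12403
So 12403·(-3893) ≡ 1 (mod 17220), hence d ≡ -3893 ≡ 13327 (mod 17220).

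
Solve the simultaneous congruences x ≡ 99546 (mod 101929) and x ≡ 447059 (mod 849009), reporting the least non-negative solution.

Write x = 99546 + 101929·k. Then 101929·k ≡ 447059 − 99546 ≡ 347513 (mod 849009).
Need 101929⁻¹ mod 849009. Extended Euclid on (849009, 101929):
849009 = 8·101929 + 33577
101929 = 3·33577 + 1198
33577 = 28·1198 + 33
1198 = 36·33 + 10
33 = 3·10 + 3
10 = 3·3 + 1
3 = 3·1 + 0
Back-substitute:
1 = 10 − 3·3
1 = −3·33 + 10·10
1 = 10·1198 − 363·33
1 = −363·33577 + 10174·1198
1 = 10174·101929 − 30885·33577
1 = −30885·849009 + 257254·101929
101929⁻¹ ≡ 257254 (mod 849009), so k ≡ 257254·347513 ≡ 159620 (mod 849009).
x = 99546 + 101929·159620 = 16270006526.

16270006526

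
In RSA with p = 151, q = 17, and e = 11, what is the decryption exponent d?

1091

φ(n) = (p−1)(q−1) = 150·16 = 2400.
Need d with 11·d ≡ 1 (mod 2400). Apply the extended Euclidean algorithm:
2400 = 218·11 + 2
11 = 5·2 + 1
2 = 2·1 + 0
Back-substitute:
1 = 11 − 5·2
1 = −5·2400 + 1091·11
So 11·1091 ≡ 1 (mod 2400), hence d = 1091.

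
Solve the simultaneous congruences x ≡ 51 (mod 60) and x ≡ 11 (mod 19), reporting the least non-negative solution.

771

Write x = 51 + 60·k. Then 60·k ≡ 11 − 51 ≡ 17 (mod 19).
Need 60⁻¹ mod 19. Extended Euclid on (19, 3):
19 = 6·3 + 1
3 = 3·1 + 0
Back-substitute:
1 = 19 − 6·3
60⁻¹ ≡ 13 (mod 19), so k ≡ 13·17 ≡ 12 (mod 19).
x = 51 + 60·12 = 771.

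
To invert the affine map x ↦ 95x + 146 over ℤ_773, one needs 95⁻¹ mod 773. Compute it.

594

gcd(773, 95) by repeated division:
773 = 8·95 + 13
95 = 7·13 + 4
13 = 3·4 + 1
4 = 4·1 + 0
gcd = 1, so the inverse exists. Back-substitute:
1 = 13 − 3·4
1 = −3·95 + 22·13
1 = 22·773 − 179·95
So 95·(-179) ≡ 1 (mod 773), and -179 ≡ 594 (mod 773).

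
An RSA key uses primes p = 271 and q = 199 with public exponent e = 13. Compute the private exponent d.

φ(n) = (p−1)(q−1) = 270·198 = 53460.
Need d with 13·d ≡ 1 (mod 53460). Apply the extended Euclidean algorithm:
53460 = 4112*13 + 4
13 = 3*4 + 1
4 = 4*1 + 0
Back-substitute:
1 = 13 − 3·4
1 = −3·53460 + 12337·13
So 13·12337 ≡ 1 (mod 53460), hence d = 12337.

12337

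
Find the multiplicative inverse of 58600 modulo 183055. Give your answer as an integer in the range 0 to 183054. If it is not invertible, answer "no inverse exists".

Euclidean algorithm on 183055, 58600:
183055 = 3*58600 + 7255
58600 = 8*7255 + 560
7255 = 12*560 + 535
560 = 1*535 + 25
535 = 21*25 + 10
25 = 2*10 + 5
10 = 2*5 + 0
The gcd is 5, not 1, hence no inverse exists.

no inverse exists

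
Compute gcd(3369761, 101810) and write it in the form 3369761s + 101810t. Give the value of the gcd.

1

Apply Euclid's algorithm to 3369761 and 101810:
3369761 = 33×101810 + 10031
101810 = 10×10031 + 1500
10031 = 6×1500 + 1031
1500 = 1×1031 + 469
1031 = 2×469 + 93
469 = 5×93 + 4
93 = 23×4 + 1
4 = 4×1 + 0
gcd(3369761, 101810) = 1.
Express as a combination:
1 = 93 − 23·4
1 = −23·469 + 116·93
1 = 116·1031 − 255·469
1 = −255·1500 + 371·1031
1 = 371·10031 − 2481·1500
1 = −2481·101810 + 25181·10031
1 = 25181·3369761 − 833454·101810
So 1 = (25181)·3369761 + (-833454)·101810.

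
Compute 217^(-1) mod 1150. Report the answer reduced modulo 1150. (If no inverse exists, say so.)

53

Run Euclid on (1150, 217):
1150 = 5·217 + 65
217 = 3·65 + 22
65 = 2·22 + 21
22 = 1·21 + 1
21 = 21·1 + 0
Since gcd(217, 1150) = 1, back-substitute to write 1 as a combination:
1 = 22 − 21
1 = −65 + 3·22
1 = 3·217 − 10·65
1 = −10·1150 + 53·217
So 217·53 ≡ 1 (mod 1150).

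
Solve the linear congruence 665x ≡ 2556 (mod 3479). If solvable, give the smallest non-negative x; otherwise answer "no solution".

gcd(665, 3479):
3479 = 5*665 + 154
665 = 4*154 + 49
154 = 3*49 + 7
49 = 7*7 + 0
gcd = 7, but 7 ∤ 2556, so the congruence has no solution.

no solution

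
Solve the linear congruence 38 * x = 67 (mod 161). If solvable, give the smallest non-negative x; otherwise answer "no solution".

6

First find gcd(38, 161):
161 = 4*38 + 9
38 = 4*9 + 2
9 = 4*2 + 1
2 = 2*1 + 0
gcd = 1, so a unique solution mod 161 exists.
Back-substitute for the Bézout coefficients:
1 = 9 − 4·2
1 = −4·38 + 17·9
1 = 17·161 − 72·38
So 38·(-72) ≡ 1 (mod 161), giving 38⁻¹ ≡ 89.
x ≡ 38⁻¹·67 ≡ 89·67 ≡ 6 (mod 161).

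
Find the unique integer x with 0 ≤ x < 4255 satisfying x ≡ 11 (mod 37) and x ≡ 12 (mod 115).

Write x = 11 + 37·k. Then 37·k ≡ 12 − 11 ≡ 1 (mod 115).
Need 37⁻¹ mod 115. Extended Euclid on (115, 37):
115 = 3*37 + 4
37 = 9*4 + 1
4 = 4*1 + 0
Back-substitute:
1 = 37 − 9·4
1 = −9·115 + 28·37
37⁻¹ ≡ 28 (mod 115), so k ≡ 28·1 ≡ 28 (mod 115).
x = 11 + 37·28 = 1047.

1047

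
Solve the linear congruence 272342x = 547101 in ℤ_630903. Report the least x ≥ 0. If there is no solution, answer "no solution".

no solution

gcd(272342, 630903):
630903 = 2*272342 + 86219
272342 = 3*86219 + 13685
86219 = 6*13685 + 4109
13685 = 3*4109 + 1358
4109 = 3*1358 + 35
1358 = 38*35 + 28
35 = 1*28 + 7
28 = 4*7 + 0
gcd = 7, but 7 ∤ 547101, so the congruence has no solution.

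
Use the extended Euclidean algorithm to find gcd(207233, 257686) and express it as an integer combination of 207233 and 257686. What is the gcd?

Repeated division:
257686 = 1×207233 + 50453
207233 = 4×50453 + 5421
50453 = 9×5421 + 1664
5421 = 3×1664 + 429
1664 = 3×429 + 377
429 = 1×377 + 52
377 = 7×52 + 13
52 = 4×13 + 0
gcd(207233, 257686) = 13.
Back-substituting:
13 = 377 − 7·52
13 = −7·429 + 8·377
13 = 8·1664 − 31·429
13 = −31·5421 + 101·1664
13 = 101·50453 − 940·5421
13 = −940·207233 + 3861·50453
13 = 3861·257686 − 4801·207233
So 13 = (3861)·257686 + (-4801)·207233.

13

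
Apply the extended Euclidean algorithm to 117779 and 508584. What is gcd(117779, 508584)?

Euclidean algorithm:
508584 = 4×117779 + 37468
117779 = 3×37468 + 5375
37468 = 6×5375 + 5218
5375 = 1×5218 + 157
5218 = 33×157 + 37
157 = 4×37 + 9
37 = 4×9 + 1
9 = 9×1 + 0
gcd(117779, 508584) = 1.
Working backward:
1 = 37 − 4·9
1 = −4·157 + 17·37
1 = 17·5218 − 565·157
1 = −565·5375 + 582·5218
1 = 582·37468 − 4057·5375
1 = −4057·117779 + 12753·37468
1 = 12753·508584 − 55069·117779
So 1 = (12753)·508584 + (-55069)·117779.

1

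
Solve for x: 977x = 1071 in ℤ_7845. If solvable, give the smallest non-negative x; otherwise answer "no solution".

First find gcd(977, 7845):
7845 = 8·977 + 29
977 = 33·29 + 20
29 = 1·20 + 9
20 = 2·9 + 2
9 = 4·2 + 1
2 = 2·1 + 0
gcd = 1, so a unique solution mod 7845 exists.
Back-substitute for the Bézout coefficients:
1 = 9 − 4·2
1 = −4·20 + 9·9
1 = 9·29 − 13·20
1 = −13·977 + 438·29
1 = 438·7845 − 3517·977
So 977·(-3517) ≡ 1 (mod 7845), giving 977⁻¹ ≡ 4328.
x ≡ 977⁻¹·1071 ≡ 4328·1071 ≡ 6738 (mod 7845).

6738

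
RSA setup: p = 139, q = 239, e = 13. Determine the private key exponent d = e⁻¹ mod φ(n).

5053

φ(n) = (p−1)(q−1) = 138·238 = 32844.
Need d with 13·d ≡ 1 (mod 32844). Apply the extended Euclidean algorithm:
32844 = 2526×13 + 6
13 = 2×6 + 1
6 = 6×1 + 0
Back-substitute:
1 = 13 − 2·6
1 = −2·32844 + 5053·13
So 13·5053 ≡ 1 (mod 32844), hence d = 5053.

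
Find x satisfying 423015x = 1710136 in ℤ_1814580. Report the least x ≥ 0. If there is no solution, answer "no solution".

gcd(423015, 1814580):
1814580 = 4*423015 + 122520
423015 = 3*122520 + 55455
122520 = 2*55455 + 11610
55455 = 4*11610 + 9015
11610 = 1*9015 + 2595
9015 = 3*2595 + 1230
2595 = 2*1230 + 135
1230 = 9*135 + 15
135 = 9*15 + 0
gcd = 15, but 15 ∤ 1710136, so the congruence has no solution.

no solution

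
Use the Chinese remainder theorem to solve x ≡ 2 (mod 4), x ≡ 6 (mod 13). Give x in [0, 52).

Write x = 2 + 4·k. Then 4·k ≡ 6 − 2 ≡ 4 (mod 13).
Need 4⁻¹ mod 13. Extended Euclid on (13, 4):
13 = 3×4 + 1
4 = 4×1 + 0
Back-substitute:
1 = 13 − 3·4
4⁻¹ ≡ 10 (mod 13), so k ≡ 10·4 ≡ 1 (mod 13).
x = 2 + 4·1 = 6.

6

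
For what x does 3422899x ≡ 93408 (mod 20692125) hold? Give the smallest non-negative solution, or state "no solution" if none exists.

8948517

First find gcd(3422899, 20692125):
20692125 = 6*3422899 + 154731
3422899 = 22*154731 + 18817
154731 = 8*18817 + 4195
18817 = 4*4195 + 2037
4195 = 2*2037 + 121
2037 = 16*121 + 101
121 = 1*101 + 20
101 = 5*20 + 1
20 = 20*1 + 0
gcd = 1, so a unique solution mod 20692125 exists.
Back-substitute for the Bézout coefficients:
1 = 101 − 5·20
1 = −5·121 + 6·101
1 = 6·2037 − 101·121
1 = −101·4195 + 208·2037
1 = 208·18817 − 933·4195
1 = −933·154731 + 7672·18817
1 = 7672·3422899 − 169717·154731
1 = −169717·20692125 + 1025974·3422899
So 3422899·(1025974) ≡ 1 (mod 20692125), giving 3422899⁻¹ ≡ 1025974.
x ≡ 3422899⁻¹·93408 ≡ 1025974·93408 ≡ 8948517 (mod 20692125).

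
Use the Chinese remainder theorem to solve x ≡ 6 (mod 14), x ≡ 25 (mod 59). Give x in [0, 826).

202

Write x = 6 + 14·k. Then 14·k ≡ 25 − 6 ≡ 19 (mod 59).
Need 14⁻¹ mod 59. Extended Euclid on (59, 14):
59 = 4×14 + 3
14 = 4×3 + 2
3 = 1×2 + 1
2 = 2×1 + 0
Back-substitute:
1 = 3 − 2
1 = −14 + 5·3
1 = 5·59 − 21·14
14⁻¹ ≡ 38 (mod 59), so k ≡ 38·19 ≡ 14 (mod 59).
x = 6 + 14·14 = 202.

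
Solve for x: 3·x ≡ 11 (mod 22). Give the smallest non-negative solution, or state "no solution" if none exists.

11

First find gcd(3, 22):
22 = 7*3 + 1
3 = 3*1 + 0
gcd = 1, so a unique solution mod 22 exists.
Back-substitute for the Bézout coefficients:
1 = 22 − 7·3
So 3·(-7) ≡ 1 (mod 22), giving 3⁻¹ ≡ 15.
x ≡ 3⁻¹·11 ≡ 15·11 ≡ 11 (mod 22).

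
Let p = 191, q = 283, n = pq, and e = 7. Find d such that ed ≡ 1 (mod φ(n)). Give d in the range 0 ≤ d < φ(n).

22963

φ(n) = (p−1)(q−1) = 190·282 = 53580.
Need d with 7·d ≡ 1 (mod 53580). Apply the extended Euclidean algorithm:
53580 = 7654*7 + 2
7 = 3*2 + 1
2 = 2*1 + 0
Back-substitute:
1 = 7 − 3·2
1 = −3·53580 + 22963·7
So 7·22963 ≡ 1 (mod 53580), hence d = 22963.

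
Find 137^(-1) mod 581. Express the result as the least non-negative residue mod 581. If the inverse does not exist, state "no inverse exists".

352

Run Euclid on (581, 137):
581 = 4·137 + 33
137 = 4·33 + 5
33 = 6·5 + 3
5 = 1·3 + 2
3 = 1·2 + 1
2 = 2·1 + 0
Since gcd(137, 581) = 1, back-substitute to write 1 as a combination:
1 = 3 − 2
1 = −5 + 2·3
1 = 2·33 − 13·5
1 = −13·137 + 54·33
1 = 54·581 − 229·137
Hence 137⁻¹ ≡ -229 ≡ 352 (mod 581).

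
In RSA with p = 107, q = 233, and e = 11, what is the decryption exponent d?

6707

φ(n) = (p−1)(q−1) = 106·232 = 24592.
Need d with 11·d ≡ 1 (mod 24592). Apply the extended Euclidean algorithm:
24592 = 2235*11 + 7
11 = 1*7 + 4
7 = 1*4 + 3
4 = 1*3 + 1
3 = 3*1 + 0
Back-substitute:
1 = 4 − 3
1 = −7 + 2·4
1 = 2·11 − 3·7
1 = −3·24592 + 6707·11
So 11·6707 ≡ 1 (mod 24592), hence d = 6707.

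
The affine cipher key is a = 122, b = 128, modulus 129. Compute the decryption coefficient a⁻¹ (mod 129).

92

Run Euclid on (129, 122):
129 = 1·122 + 7
122 = 17·7 + 3
7 = 2·3 + 1
3 = 3·1 + 0
gcd = 1, so the inverse exists. Back-substitute:
1 = 7 − 2·3
1 = −2·122 + 35·7
1 = 35·129 − 37·122
Thus 122·(-37) ≡ 1 (mod 129); reducing, -37 mod 129 = 92.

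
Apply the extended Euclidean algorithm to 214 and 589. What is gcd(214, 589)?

1

Euclidean algorithm:
589 = 2·214 + 161
214 = 1·161 + 53
161 = 3·53 + 2
53 = 26·2 + 1
2 = 2·1 + 0
gcd(214, 589) = 1.
Back-substituting:
1 = 53 − 26·2
1 = −26·161 + 79·53
1 = 79·214 − 105·161
1 = −105·589 + 289·214
So 1 = (-105)·589 + (289)·214.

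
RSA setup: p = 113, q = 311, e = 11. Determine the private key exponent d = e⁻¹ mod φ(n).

25251

φ(n) = (p−1)(q−1) = 112·310 = 34720.
Need d with 11·d ≡ 1 (mod 34720). Apply the extended Euclidean algorithm:
34720 = 3156·11 + 4
11 = 2·4 + 3
4 = 1·3 + 1
3 = 3·1 + 0
Back-substitute:
1 = 4 − 3
1 = −11 + 3·4
1 = 3·34720 − 9469·11
So 11·(-9469) ≡ 1 (mod 34720), hence d ≡ -9469 ≡ 25251 (mod 34720).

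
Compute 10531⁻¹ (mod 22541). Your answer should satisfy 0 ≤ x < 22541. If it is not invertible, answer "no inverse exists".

Extended Euclidean algorithm:
22541 = 2*10531 + 1479
10531 = 7*1479 + 178
1479 = 8*178 + 55
178 = 3*55 + 13
55 = 4*13 + 3
13 = 4*3 + 1
3 = 3*1 + 0
The gcd is 1. Working backward:
1 = 13 − 4·3
1 = −4·55 + 17·13
1 = 17·178 − 55·55
1 = −55·1479 + 457·178
1 = 457·10531 − 3254·1479
1 = −3254·22541 + 6965·10531
So 10531·6965 ≡ 1 (mod 22541).

6965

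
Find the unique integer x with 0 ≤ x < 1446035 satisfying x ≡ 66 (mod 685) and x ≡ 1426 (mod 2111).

Write x = 66 + 685·k. Then 685·k ≡ 1426 − 66 ≡ 1360 (mod 2111).
Need 685⁻¹ mod 2111. Extended Euclid on (2111, 685):
2111 = 3*685 + 56
685 = 12*56 + 13
56 = 4*13 + 4
13 = 3*4 + 1
4 = 4*1 + 0
Back-substitute:
1 = 13 − 3·4
1 = −3·56 + 13·13
1 = 13·685 − 159·56
1 = −159·2111 + 490·685
685⁻¹ ≡ 490 (mod 2111), so k ≡ 490·1360 ≡ 1435 (mod 2111).
x = 66 + 685·1435 = 983041.

983041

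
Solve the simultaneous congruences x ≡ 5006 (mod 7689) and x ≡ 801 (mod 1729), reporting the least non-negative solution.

Write x = 5006 + 7689·k. Then 7689·k ≡ 801 − 5006 ≡ 982 (mod 1729).
Need 7689⁻¹ mod 1729. Extended Euclid on (1729, 773):
1729 = 2×773 + 183
773 = 4×183 + 41
183 = 4×41 + 19
41 = 2×19 + 3
19 = 6×3 + 1
3 = 3×1 + 0
Back-substitute:
1 = 19 − 6·3
1 = −6·41 + 13·19
1 = 13·183 − 58·41
1 = −58·773 + 245·183
1 = 245·1729 − 548·773
7689⁻¹ ≡ 1181 (mod 1729), so k ≡ 1181·982 ≡ 1312 (mod 1729).
x = 5006 + 7689·1312 = 10092974.

10092974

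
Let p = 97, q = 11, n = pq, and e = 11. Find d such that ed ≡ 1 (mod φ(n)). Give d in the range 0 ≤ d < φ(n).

φ(n) = (p−1)(q−1) = 96·10 = 960.
Need d with 11·d ≡ 1 (mod 960). Apply the extended Euclidean algorithm:
960 = 87·11 + 3
11 = 3·3 + 2
3 = 1·2 + 1
2 = 2·1 + 0
Back-substitute:
1 = 3 − 2
1 = −11 + 4·3
1 = 4·960 − 349·11
So 11·(-349) ≡ 1 (mod 960), hence d ≡ -349 ≡ 611 (mod 960).

611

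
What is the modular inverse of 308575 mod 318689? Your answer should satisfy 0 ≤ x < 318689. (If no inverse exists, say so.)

151215

Apply the Euclidean algorithm to 318689 and 308575:
318689 = 1×308575 + 10114
308575 = 30×10114 + 5155
10114 = 1×5155 + 4959
5155 = 1×4959 + 196
4959 = 25×196 + 59
196 = 3×59 + 19
59 = 3×19 + 2
19 = 9×2 + 1
2 = 2×1 + 0
Since gcd(308575, 318689) = 1, back-substitute to write 1 as a combination:
1 = 19 − 9·2
1 = −9·59 + 28·19
1 = 28·196 − 93·59
1 = −93·4959 + 2353·196
1 = 2353·5155 − 2446·4959
1 = −2446·10114 + 4799·5155
1 = 4799·308575 − 146416·10114
1 = −146416·318689 + 151215·308575
So 308575·151215 ≡ 1 (mod 318689).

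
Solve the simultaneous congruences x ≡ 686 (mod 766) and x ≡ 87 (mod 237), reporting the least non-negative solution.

Write x = 686 + 766·k. Then 766·k ≡ 87 − 686 ≡ 112 (mod 237).
Need 766⁻¹ mod 237. Extended Euclid on (237, 55):
237 = 4×55 + 17
55 = 3×17 + 4
17 = 4×4 + 1
4 = 4×1 + 0
Back-substitute:
1 = 17 − 4·4
1 = −4·55 + 13·17
1 = 13·237 − 56·55
766⁻¹ ≡ 181 (mod 237), so k ≡ 181·112 ≡ 127 (mod 237).
x = 686 + 766·127 = 97968.

97968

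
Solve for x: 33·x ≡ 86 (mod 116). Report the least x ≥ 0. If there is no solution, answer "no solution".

94

First find gcd(33, 116):
116 = 3*33 + 17
33 = 1*17 + 16
17 = 1*16 + 1
16 = 16*1 + 0
gcd = 1, so a unique solution mod 116 exists.
Back-substitute for the Bézout coefficients:
1 = 17 − 16
1 = −33 + 2·17
1 = 2·116 − 7·33
So 33·(-7) ≡ 1 (mod 116), giving 33⁻¹ ≡ 109.
x ≡ 33⁻¹·86 ≡ 109·86 ≡ 94 (mod 116).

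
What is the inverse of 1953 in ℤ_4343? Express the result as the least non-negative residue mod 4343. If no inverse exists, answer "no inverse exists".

gcd(4343, 1953) by repeated division:
4343 = 2*1953 + 437
1953 = 4*437 + 205
437 = 2*205 + 27
205 = 7*27 + 16
27 = 1*16 + 11
16 = 1*11 + 5
11 = 2*5 + 1
5 = 5*1 + 0
gcd = 1, so the inverse exists. Back-substitute:
1 = 11 − 2·5
1 = −2·16 + 3·11
1 = 3·27 − 5·16
1 = −5·205 + 38·27
1 = 38·437 − 81·205
1 = −81·1953 + 362·437
1 = 362·4343 − 805·1953
So 1953·(-805) ≡ 1 (mod 4343), and -805 ≡ 3538 (mod 4343).

3538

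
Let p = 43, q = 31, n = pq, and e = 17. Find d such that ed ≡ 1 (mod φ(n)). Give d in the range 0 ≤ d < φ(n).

φ(n) = (p−1)(q−1) = 42·30 = 1260.
Need d with 17·d ≡ 1 (mod 1260). Apply the extended Euclidean algorithm:
1260 = 74*17 + 2
17 = 8*2 + 1
2 = 2*1 + 0
Back-substitute:
1 = 17 − 8·2
1 = −8·1260 + 593·17
So 17·593 ≡ 1 (mod 1260), hence d = 593.

593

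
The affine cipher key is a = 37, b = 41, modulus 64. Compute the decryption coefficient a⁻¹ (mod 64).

Run Euclid on (64, 37):
64 = 1*37 + 27
37 = 1*27 + 10
27 = 2*10 + 7
10 = 1*7 + 3
7 = 2*3 + 1
3 = 3*1 + 0
gcd = 1, so the inverse exists. Back-substitute:
1 = 7 − 2·3
1 = −2·10 + 3·7
1 = 3·27 − 8·10
1 = −8·37 + 11·27
1 = 11·64 − 19·37
Hence 37⁻¹ ≡ -19 ≡ 45 (mod 64).

45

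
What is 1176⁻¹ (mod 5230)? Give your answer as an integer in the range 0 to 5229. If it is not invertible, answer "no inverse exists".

Compute gcd(1176, 5230):
5230 = 4×1176 + 526
1176 = 2×526 + 124
526 = 4×124 + 30
124 = 4×30 + 4
30 = 7×4 + 2
4 = 2×2 + 0
Since gcd = 2 > 1, 1176 is not a unit mod 5230.

no inverse exists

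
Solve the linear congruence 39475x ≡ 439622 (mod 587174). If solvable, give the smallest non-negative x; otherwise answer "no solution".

561110

First find gcd(39475, 587174):
587174 = 14×39475 + 34524
39475 = 1×34524 + 4951
34524 = 6×4951 + 4818
4951 = 1×4818 + 133
4818 = 36×133 + 30
133 = 4×30 + 13
30 = 2×13 + 4
13 = 3×4 + 1
4 = 4×1 + 0
gcd = 1, so a unique solution mod 587174 exists.
Back-substitute for the Bézout coefficients:
1 = 13 − 3·4
1 = −3·30 + 7·13
1 = 7·133 − 31·30
1 = −31·4818 + 1123·133
1 = 1123·4951 − 1154·4818
1 = −1154·34524 + 8047·4951
1 = 8047·39475 − 9201·34524
1 = −9201·587174 + 136861·39475
So 39475·(136861) ≡ 1 (mod 587174), giving 39475⁻¹ ≡ 136861.
x ≡ 39475⁻¹·439622 ≡ 136861·439622 ≡ 561110 (mod 587174).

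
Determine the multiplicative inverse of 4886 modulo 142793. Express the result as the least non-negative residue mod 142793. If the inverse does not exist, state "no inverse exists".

no inverse exists

Euclidean algorithm on 142793, 4886:
142793 = 29*4886 + 1099
4886 = 4*1099 + 490
1099 = 2*490 + 119
490 = 4*119 + 14
119 = 8*14 + 7
14 = 2*7 + 0
The gcd is 7, not 1, hence no inverse exists.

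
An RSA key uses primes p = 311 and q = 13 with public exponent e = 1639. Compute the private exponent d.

φ(n) = (p−1)(q−1) = 310·12 = 3720.
Need d with 1639·d ≡ 1 (mod 3720). Apply the extended Euclidean algorithm:
3720 = 2×1639 + 442
1639 = 3×442 + 313
442 = 1×313 + 129
313 = 2×129 + 55
129 = 2×55 + 19
55 = 2×19 + 17
19 = 1×17 + 2
17 = 8×2 + 1
2 = 2×1 + 0
Back-substitute:
1 = 17 − 8·2
1 = −8·19 + 9·17
1 = 9·55 − 26·19
1 = −26·129 + 61·55
1 = 61·313 − 148·129
1 = −148·442 + 209·313
1 = 209·1639 − 775·442
1 = −775·3720 + 1759·1639
So 1639·1759 ≡ 1 (mod 3720), hence d = 1759.

1759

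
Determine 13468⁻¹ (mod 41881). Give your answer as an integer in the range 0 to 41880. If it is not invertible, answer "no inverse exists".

Compute gcd(13468, 41881):
41881 = 3·13468 + 1477
13468 = 9·1477 + 175
1477 = 8·175 + 77
175 = 2·77 + 21
77 = 3·21 + 14
21 = 1·14 + 7
14 = 2·7 + 0
gcd(13468, 41881) = 7 ≠ 1, so 13468 has no multiplicative inverse modulo 41881.

no inverse exists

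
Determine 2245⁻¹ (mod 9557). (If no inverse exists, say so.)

2882

Extended Euclidean algorithm:
9557 = 4·2245 + 577
2245 = 3·577 + 514
577 = 1·514 + 63
514 = 8·63 + 10
63 = 6·10 + 3
10 = 3·3 + 1
3 = 3·1 + 0
The gcd is 1. Working backward:
1 = 10 − 3·3
1 = −3·63 + 19·10
1 = 19·514 − 155·63
1 = −155·577 + 174·514
1 = 174·2245 − 677·577
1 = −677·9557 + 2882·2245
So 2245·2882 ≡ 1 (mod 9557).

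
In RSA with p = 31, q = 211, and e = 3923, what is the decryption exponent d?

φ(n) = (p−1)(q−1) = 30·210 = 6300.
Need d with 3923·d ≡ 1 (mod 6300). Apply the extended Euclidean algorithm:
6300 = 1·3923 + 2377
3923 = 1·2377 + 1546
2377 = 1·1546 + 831
1546 = 1·831 + 715
831 = 1·715 + 116
715 = 6·116 + 19
116 = 6·19 + 2
19 = 9·2 + 1
2 = 2·1 + 0
Back-substitute:
1 = 19 − 9·2
1 = −9·116 + 55·19
1 = 55·715 − 339·116
1 = −339·831 + 394·715
1 = 394·1546 − 733·831
1 = −733·2377 + 1127·1546
1 = 1127·3923 − 1860·2377
1 = −1860·6300 + 2987·3923
So 3923·2987 ≡ 1 (mod 6300), hence d = 2987.

2987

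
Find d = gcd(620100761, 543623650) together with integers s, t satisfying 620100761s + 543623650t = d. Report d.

Euclidean algorithm:
620100761 = 1×543623650 + 76477111
543623650 = 7×76477111 + 8283873
76477111 = 9×8283873 + 1922254
8283873 = 4×1922254 + 594857
1922254 = 3×594857 + 137683
594857 = 4×137683 + 44125
137683 = 3×44125 + 5308
44125 = 8×5308 + 1661
5308 = 3×1661 + 325
1661 = 5×325 + 36
325 = 9×36 + 1
36 = 36×1 + 0
gcd(620100761, 543623650) = 1.
Back-substituting:
1 = 325 − 9·36
1 = −9·1661 + 46·325
1 = 46·5308 − 147·1661
1 = −147·44125 + 1222·5308
1 = 1222·137683 − 3813·44125
1 = −3813·594857 + 16474·137683
1 = 16474·1922254 − 53235·594857
1 = −53235·8283873 + 229414·1922254
1 = 229414·76477111 − 2117961·8283873
1 = −2117961·543623650 + 15055141·76477111
1 = 15055141·620100761 − 17173102·543623650
So 1 = (15055141)·620100761 + (-17173102)·543623650.

1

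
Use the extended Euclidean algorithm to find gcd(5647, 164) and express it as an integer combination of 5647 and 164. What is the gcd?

1

Euclidean algorithm:
5647 = 34×164 + 71
164 = 2×71 + 22
71 = 3×22 + 5
22 = 4×5 + 2
5 = 2×2 + 1
2 = 2×1 + 0
gcd(5647, 164) = 1.
Express as a combination:
1 = 5 − 2·2
1 = −2·22 + 9·5
1 = 9·71 − 29·22
1 = −29·164 + 67·71
1 = 67·5647 − 2307·164
So 1 = (67)·5647 + (-2307)·164.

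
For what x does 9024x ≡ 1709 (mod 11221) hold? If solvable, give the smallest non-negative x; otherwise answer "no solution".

6455

First find gcd(9024, 11221):
11221 = 1·9024 + 2197
9024 = 4·2197 + 236
2197 = 9·236 + 73
236 = 3·73 + 17
73 = 4·17 + 5
17 = 3·5 + 2
5 = 2·2 + 1
2 = 2·1 + 0
gcd = 1, so a unique solution mod 11221 exists.
Back-substitute for the Bézout coefficients:
1 = 5 − 2·2
1 = −2·17 + 7·5
1 = 7·73 − 30·17
1 = −30·236 + 97·73
1 = 97·2197 − 903·236
1 = −903·9024 + 3709·2197
1 = 3709·11221 − 4612·9024
So 9024·(-4612) ≡ 1 (mod 11221), giving 9024⁻¹ ≡ 6609.
x ≡ 9024⁻¹·1709 ≡ 6609·1709 ≡ 6455 (mod 11221).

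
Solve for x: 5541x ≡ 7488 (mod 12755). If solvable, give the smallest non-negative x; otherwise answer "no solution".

First find gcd(5541, 12755):
12755 = 2×5541 + 1673
5541 = 3×1673 + 522
1673 = 3×522 + 107
522 = 4×107 + 94
107 = 1×94 + 13
94 = 7×13 + 3
13 = 4×3 + 1
3 = 3×1 + 0
gcd = 1, so a unique solution mod 12755 exists.
Back-substitute for the Bézout coefficients:
1 = 13 − 4·3
1 = −4·94 + 29·13
1 = 29·107 − 33·94
1 = −33·522 + 161·107
1 = 161·1673 − 516·522
1 = −516·5541 + 1709·1673
1 = 1709·12755 − 3934·5541
So 5541·(-3934) ≡ 1 (mod 12755), giving 5541⁻¹ ≡ 8821.
x ≡ 5541⁻¹·7488 ≡ 8821·7488 ≡ 6258 (mod 12755).

6258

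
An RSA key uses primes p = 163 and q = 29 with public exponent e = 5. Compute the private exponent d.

3629

φ(n) = (p−1)(q−1) = 162·28 = 4536.
Need d with 5·d ≡ 1 (mod 4536). Apply the extended Euclidean algorithm:
4536 = 907×5 + 1
5 = 5×1 + 0
Back-substitute:
1 = 4536 − 907·5
So 5·(-907) ≡ 1 (mod 4536), hence d ≡ -907 ≡ 3629 (mod 4536).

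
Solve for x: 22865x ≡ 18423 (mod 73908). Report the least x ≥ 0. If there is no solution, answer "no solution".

First find gcd(22865, 73908):
73908 = 3·22865 + 5313
22865 = 4·5313 + 1613
5313 = 3·1613 + 474
1613 = 3·474 + 191
474 = 2·191 + 92
191 = 2·92 + 7
92 = 13·7 + 1
7 = 7·1 + 0
gcd = 1, so a unique solution mod 73908 exists.
Back-substitute for the Bézout coefficients:
1 = 92 − 13·7
1 = −13·191 + 27·92
1 = 27·474 − 67·191
1 = −67·1613 + 228·474
1 = 228·5313 − 751·1613
1 = −751·22865 + 3232·5313
1 = 3232·73908 − 10447·22865
So 22865·(-10447) ≡ 1 (mod 73908), giving 22865⁻¹ ≡ 63461.
x ≡ 22865⁻¹·18423 ≡ 63461·18423 ≡ 65259 (mod 73908).

65259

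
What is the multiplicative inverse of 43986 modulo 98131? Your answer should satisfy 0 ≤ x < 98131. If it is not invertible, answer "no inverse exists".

13504

Apply the Euclidean algorithm to 98131 and 43986:
98131 = 2·43986 + 10159
43986 = 4·10159 + 3350
10159 = 3·3350 + 109
3350 = 30·109 + 80
109 = 1·80 + 29
80 = 2·29 + 22
29 = 1·22 + 7
22 = 3·7 + 1
7 = 7·1 + 0
gcd = 1, so the inverse exists. Back-substitute:
1 = 22 − 3·7
1 = −3·29 + 4·22
1 = 4·80 − 11·29
1 = −11·109 + 15·80
1 = 15·3350 − 461·109
1 = −461·10159 + 1398·3350
1 = 1398·43986 − 6053·10159
1 = −6053·98131 + 13504·43986
So 43986·13504 ≡ 1 (mod 98131).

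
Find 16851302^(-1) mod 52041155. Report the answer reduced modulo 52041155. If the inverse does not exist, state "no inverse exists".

Run Euclid on (52041155, 16851302):
52041155 = 3×16851302 + 1487249
16851302 = 11×1487249 + 491563
1487249 = 3×491563 + 12560
491563 = 39×12560 + 1723
12560 = 7×1723 + 499
1723 = 3×499 + 226
499 = 2×226 + 47
226 = 4×47 + 38
47 = 1×38 + 9
38 = 4×9 + 2
9 = 4×2 + 1
2 = 2×1 + 0
Since gcd(16851302, 52041155) = 1, back-substitute to write 1 as a combination:
1 = 9 − 4·2
1 = −4·38 + 17·9
1 = 17·47 − 21·38
1 = −21·226 + 101·47
1 = 101·499 − 223·226
1 = −223·1723 + 770·499
1 = 770·12560 − 5613·1723
1 = −5613·491563 + 219677·12560
1 = 219677·1487249 − 664644·491563
1 = −664644·16851302 + 7530761·1487249
1 = 7530761·52041155 − 23256927·16851302
Hence 16851302⁻¹ ≡ -23256927 ≡ 28784228 (mod 52041155).

28784228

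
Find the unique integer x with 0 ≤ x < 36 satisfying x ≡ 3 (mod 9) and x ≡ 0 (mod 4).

Write x = 3 + 9·k. Then 9·k ≡ 0 − 3 ≡ 1 (mod 4).
Need 9⁻¹ mod 4. Extended Euclid on (4, 1):
4 = 4·1 + 0
9⁻¹ ≡ 1 (mod 4), so k ≡ 1·1 ≡ 1 (mod 4).
x = 3 + 9·1 = 12.

12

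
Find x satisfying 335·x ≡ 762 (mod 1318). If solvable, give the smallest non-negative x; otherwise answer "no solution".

First find gcd(335, 1318):
1318 = 3*335 + 313
335 = 1*313 + 22
313 = 14*22 + 5
22 = 4*5 + 2
5 = 2*2 + 1
2 = 2*1 + 0
gcd = 1, so a unique solution mod 1318 exists.
Back-substitute for the Bézout coefficients:
1 = 5 − 2·2
1 = −2·22 + 9·5
1 = 9·313 − 128·22
1 = −128·335 + 137·313
1 = 137·1318 − 539·335
So 335·(-539) ≡ 1 (mod 1318), giving 335⁻¹ ≡ 779.
x ≡ 335⁻¹·762 ≡ 779·762 ≡ 498 (mod 1318).

498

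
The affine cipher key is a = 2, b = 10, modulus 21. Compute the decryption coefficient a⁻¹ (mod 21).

Extended Euclidean algorithm:
21 = 10·2 + 1
2 = 2·1 + 0
The gcd is 1. Working backward:
1 = 21 − 10·2
Hence 2⁻¹ ≡ -10 ≡ 11 (mod 21).

11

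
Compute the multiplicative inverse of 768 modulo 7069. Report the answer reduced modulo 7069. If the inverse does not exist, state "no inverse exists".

Extended Euclidean algorithm:
7069 = 9*768 + 157
768 = 4*157 + 140
157 = 1*140 + 17
140 = 8*17 + 4
17 = 4*4 + 1
4 = 4*1 + 0
The gcd is 1. Working backward:
1 = 17 − 4·4
1 = −4·140 + 33·17
1 = 33·157 − 37·140
1 = −37·768 + 181·157
1 = 181·7069 − 1666·768
Hence 768⁻¹ ≡ -1666 ≡ 5403 (mod 7069).

5403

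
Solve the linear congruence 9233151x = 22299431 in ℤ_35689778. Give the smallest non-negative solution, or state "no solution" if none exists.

First find gcd(9233151, 35689778):
35689778 = 3*9233151 + 7990325
9233151 = 1*7990325 + 1242826
7990325 = 6*1242826 + 533369
1242826 = 2*533369 + 176088
533369 = 3*176088 + 5105
176088 = 34*5105 + 2518
5105 = 2*2518 + 69
2518 = 36*69 + 34
69 = 2*34 + 1
34 = 34*1 + 0
gcd = 1, so a unique solution mod 35689778 exists.
Back-substitute for the Bézout coefficients:
1 = 69 − 2·34
1 = −2·2518 + 73·69
1 = 73·5105 − 148·2518
1 = −148·176088 + 5105·5105
1 = 5105·533369 − 15463·176088
1 = −15463·1242826 + 36031·533369
1 = 36031·7990325 − 231649·1242826
1 = −231649·9233151 + 267680·7990325
1 = 267680·35689778 − 1034689·9233151
So 9233151·(-1034689) ≡ 1 (mod 35689778), giving 9233151⁻¹ ≡ 34655089.
x ≡ 9233151⁻¹·22299431 ≡ 34655089·22299431 ≡ 1547927 (mod 35689778).

1547927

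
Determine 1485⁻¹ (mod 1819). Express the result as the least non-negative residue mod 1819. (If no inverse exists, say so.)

Run Euclid on (1819, 1485):
1819 = 1·1485 + 334
1485 = 4·334 + 149
334 = 2·149 + 36
149 = 4·36 + 5
36 = 7·5 + 1
5 = 5·1 + 0
Since gcd(1485, 1819) = 1, back-substitute to write 1 as a combination:
1 = 36 − 7·5
1 = −7·149 + 29·36
1 = 29·334 − 65·149
1 = −65·1485 + 289·334
1 = 289·1819 − 354·1485
Hence 1485⁻¹ ≡ -354 ≡ 1465 (mod 1819).

1465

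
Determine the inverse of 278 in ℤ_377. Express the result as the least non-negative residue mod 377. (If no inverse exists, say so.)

99

Apply the Euclidean algorithm to 377 and 278:
377 = 1·278 + 99
278 = 2·99 + 80
99 = 1·80 + 19
80 = 4·19 + 4
19 = 4·4 + 3
4 = 1·3 + 1
3 = 3·1 + 0
Since gcd(278, 377) = 1, back-substitute to write 1 as a combination:
1 = 4 − 3
1 = −19 + 5·4
1 = 5·80 − 21·19
1 = −21·99 + 26·80
1 = 26·278 − 73·99
1 = −73·377 + 99·278
So 278·99 ≡ 1 (mod 377).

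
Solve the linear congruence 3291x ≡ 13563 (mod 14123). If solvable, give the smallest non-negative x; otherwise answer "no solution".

1961

First find gcd(3291, 14123):
14123 = 4×3291 + 959
3291 = 3×959 + 414
959 = 2×414 + 131
414 = 3×131 + 21
131 = 6×21 + 5
21 = 4×5 + 1
5 = 5×1 + 0
gcd = 1, so a unique solution mod 14123 exists.
Back-substitute for the Bézout coefficients:
1 = 21 − 4·5
1 = −4·131 + 25·21
1 = 25·414 − 79·131
1 = −79·959 + 183·414
1 = 183·3291 − 628·959
1 = −628·14123 + 2695·3291
So 3291·(2695) ≡ 1 (mod 14123), giving 3291⁻¹ ≡ 2695.
x ≡ 3291⁻¹·13563 ≡ 2695·13563 ≡ 1961 (mod 14123).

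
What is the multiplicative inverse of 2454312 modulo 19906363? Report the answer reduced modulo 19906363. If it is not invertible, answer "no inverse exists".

4928210

gcd(19906363, 2454312) by repeated division:
19906363 = 8·2454312 + 271867
2454312 = 9·271867 + 7509
271867 = 36·7509 + 1543
7509 = 4·1543 + 1337
1543 = 1·1337 + 206
1337 = 6·206 + 101
206 = 2·101 + 4
101 = 25·4 + 1
4 = 4·1 + 0
Since gcd(2454312, 19906363) = 1, back-substitute to write 1 as a combination:
1 = 101 − 25·4
1 = −25·206 + 51·101
1 = 51·1337 − 331·206
1 = −331·1543 + 382·1337
1 = 382·7509 − 1859·1543
1 = −1859·271867 + 67306·7509
1 = 67306·2454312 − 607613·271867
1 = −607613·19906363 + 4928210·2454312
So 2454312·4928210 ≡ 1 (mod 19906363).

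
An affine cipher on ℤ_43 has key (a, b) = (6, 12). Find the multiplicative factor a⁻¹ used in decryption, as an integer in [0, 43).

36

Apply the Euclidean algorithm to 43 and 6:
43 = 7·6 + 1
6 = 6·1 + 0
gcd = 1, so the inverse exists. Back-substitute:
1 = 43 − 7·6
Hence 6⁻¹ ≡ -7 ≡ 36 (mod 43).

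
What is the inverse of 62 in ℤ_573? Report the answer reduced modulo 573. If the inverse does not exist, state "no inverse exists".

305

gcd(573, 62) by repeated division:
573 = 9×62 + 15
62 = 4×15 + 2
15 = 7×2 + 1
2 = 2×1 + 0
gcd = 1, so the inverse exists. Back-substitute:
1 = 15 − 7·2
1 = −7·62 + 29·15
1 = 29·573 − 268·62
So 62·(-268) ≡ 1 (mod 573), and -268 ≡ 305 (mod 573).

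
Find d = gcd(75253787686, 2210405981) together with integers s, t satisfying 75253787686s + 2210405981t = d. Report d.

Apply Euclid's algorithm to 75253787686 and 2210405981:
75253787686 = 34*2210405981 + 99984332
2210405981 = 22*99984332 + 10750677
99984332 = 9*10750677 + 3228239
10750677 = 3*3228239 + 1065960
3228239 = 3*1065960 + 30359
1065960 = 35*30359 + 3395
30359 = 8*3395 + 3199
3395 = 1*3199 + 196
3199 = 16*196 + 63
196 = 3*63 + 7
63 = 9*7 + 0
gcd(75253787686, 2210405981) = 7.
Back-substituting:
7 = 196 − 3·63
7 = −3·3199 + 49·196
7 = 49·3395 − 52·3199
7 = −52·30359 + 465·3395
7 = 465·1065960 − 16327·30359
7 = −16327·3228239 + 49446·1065960
7 = 49446·10750677 − 164665·3228239
7 = −164665·99984332 + 1531431·10750677
7 = 1531431·2210405981 − 33856147·99984332
7 = −33856147·75253787686 + 1152640429·2210405981
So 7 = (-33856147)·75253787686 + (1152640429)·2210405981.

7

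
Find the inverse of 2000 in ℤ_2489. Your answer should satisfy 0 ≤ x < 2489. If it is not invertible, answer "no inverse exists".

1980

gcd(2489, 2000) by repeated division:
2489 = 1*2000 + 489
2000 = 4*489 + 44
489 = 11*44 + 5
44 = 8*5 + 4
5 = 1*4 + 1
4 = 4*1 + 0
gcd = 1, so the inverse exists. Back-substitute:
1 = 5 − 4
1 = −44 + 9·5
1 = 9·489 − 100·44
1 = −100·2000 + 409·489
1 = 409·2489 − 509·2000
Hence 2000⁻¹ ≡ -509 ≡ 1980 (mod 2489).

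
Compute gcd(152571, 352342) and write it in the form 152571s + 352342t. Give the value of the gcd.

1

Euclidean algorithm:
352342 = 2·152571 + 47200
152571 = 3·47200 + 10971
47200 = 4·10971 + 3316
10971 = 3·3316 + 1023
3316 = 3·1023 + 247
1023 = 4·247 + 35
247 = 7·35 + 2
35 = 17·2 + 1
2 = 2·1 + 0
gcd(152571, 352342) = 1.
Back-substituting:
1 = 35 − 17·2
1 = −17·247 + 120·35
1 = 120·1023 − 497·247
1 = −497·3316 + 1611·1023
1 = 1611·10971 − 5330·3316
1 = −5330·47200 + 22931·10971
1 = 22931·152571 − 74123·47200
1 = −74123·352342 + 171177·152571
So 1 = (-74123)·352342 + (171177)·152571.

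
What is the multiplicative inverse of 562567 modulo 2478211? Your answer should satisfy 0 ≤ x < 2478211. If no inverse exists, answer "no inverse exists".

2216640

Run Euclid on (2478211, 562567):
2478211 = 4·562567 + 227943
562567 = 2·227943 + 106681
227943 = 2·106681 + 14581
106681 = 7·14581 + 4614
14581 = 3·4614 + 739
4614 = 6·739 + 180
739 = 4·180 + 19
180 = 9·19 + 9
19 = 2·9 + 1
9 = 9·1 + 0
Since gcd(562567, 2478211) = 1, back-substitute to write 1 as a combination:
1 = 19 − 2·9
1 = −2·180 + 19·19
1 = 19·739 − 78·180
1 = −78·4614 + 487·739
1 = 487·14581 − 1539·4614
1 = −1539·106681 + 11260·14581
1 = 11260·227943 − 24059·106681
1 = −24059·562567 + 59378·227943
1 = 59378·2478211 − 261571·562567
Thus 562567·(-261571) ≡ 1 (mod 2478211); reducing, -261571 mod 2478211 = 2216640.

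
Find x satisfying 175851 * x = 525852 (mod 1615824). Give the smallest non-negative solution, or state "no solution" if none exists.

First find gcd(175851, 1615824):
1615824 = 9·175851 + 33165
175851 = 5·33165 + 10026
33165 = 3·10026 + 3087
10026 = 3·3087 + 765
3087 = 4·765 + 27
765 = 28·27 + 9
27 = 3·9 + 0
gcd = 9 and 9 | 525852, so solutions exist. Divide through by 9: 19539x ≡ 58428 (mod 179536).
Now find 19539⁻¹ mod 179536:
179536 = 9×19539 + 3685
19539 = 5×3685 + 1114
3685 = 3×1114 + 343
1114 = 3×343 + 85
343 = 4×85 + 3
85 = 28×3 + 1
3 = 3×1 + 0
Back-substitute:
1 = 85 − 28·3
1 = −28·343 + 113·85
1 = 113·1114 − 367·343
1 = −367·3685 + 1214·1114
1 = 1214·19539 − 6437·3685
1 = −6437·179536 + 59147·19539
So 19539⁻¹ ≡ 59147 (mod 179536).
Then x ≡ 59147·58428 ≡ 131988 (mod 179536); the smallest non-negative solution is x = 131988.

131988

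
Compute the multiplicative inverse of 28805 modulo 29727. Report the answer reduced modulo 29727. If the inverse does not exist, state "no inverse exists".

6932

Apply the Euclidean algorithm to 29727 and 28805:
29727 = 1·28805 + 922
28805 = 31·922 + 223
922 = 4·223 + 30
223 = 7·30 + 13
30 = 2·13 + 4
13 = 3·4 + 1
4 = 4·1 + 0
Since gcd(28805, 29727) = 1, back-substitute to write 1 as a combination:
1 = 13 − 3·4
1 = −3·30 + 7·13
1 = 7·223 − 52·30
1 = −52·922 + 215·223
1 = 215·28805 − 6717·922
1 = −6717·29727 + 6932·28805
So 28805·6932 ≡ 1 (mod 29727).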